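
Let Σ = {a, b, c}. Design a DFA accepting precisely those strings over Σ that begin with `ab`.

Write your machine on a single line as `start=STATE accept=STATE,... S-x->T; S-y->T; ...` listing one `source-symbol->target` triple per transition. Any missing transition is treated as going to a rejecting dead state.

Walk along `ab` while the input agrees: from s0 take `a` to s1, and so on. Any deviation drops to the rejecting sink s3. Once s2 is reached the prefix is confirmed and every continuation is accepted.
A 4-state machine:
        a   b   c  
>  s0   s1  s3  s3 
   s1   s3  s2  s3 
 * s2   s2  s2  s2 
   s3   s3  s3  s3 
(> = start, * = accepting)

start=s0; accept=s2; s0-a->s1; s0-b->s3; s0-c->s3; s1-a->s3; s1-b->s2; s1-c->s3; s2-a->s2; s2-b->s2; s2-c->s2; s3-a->s3; s3-b->s3; s3-c->s3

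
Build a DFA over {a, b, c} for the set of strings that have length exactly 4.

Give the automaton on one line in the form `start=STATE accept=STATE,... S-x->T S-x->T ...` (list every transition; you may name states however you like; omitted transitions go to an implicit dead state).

start=q0 accept=q4 q0-a->q1 q0-b->q1 q0-c->q1 q1-a->q2 q1-b->q2 q1-c->q2 q2-a->q3 q2-b->q3 q2-c->q3 q3-a->q4 q3-b->q4 q3-c->q4 q4-a->q5 q4-b->q5 q4-c->q5 q5-a->q5 q5-b->q5 q5-c->q5

We only need to distinguish lengths 0, 1, …, 4, and '>4'. Chain q0 → q1 → q2 → q3 → q4 → q5 on every symbol, with q5 looping. Accepting states: {q4}.
        a   b   c  
>  q0   q1  q1  q1 
   q1   q2  q2  q2 
   q2   q3  q3  q3 
   q3   q4  q4  q4 
 * q4   q5  q5  q5 
   q5   q5  q5  q5 
(> = start, * = accepting)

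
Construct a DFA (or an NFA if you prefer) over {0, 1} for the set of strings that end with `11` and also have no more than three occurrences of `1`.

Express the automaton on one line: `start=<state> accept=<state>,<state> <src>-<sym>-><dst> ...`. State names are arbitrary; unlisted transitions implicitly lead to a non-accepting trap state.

Build one automaton per condition and run them in lockstep. One (3 states) tracks how much of the suffix `11` has currently been matched; the other (5 states) tracks the count of `1`s, saturating at 4. Each combined state is a pair, one component from each; accept when both components accept.
12 states suffice.
          0    1  
>  q0     q0   q1 
   q1     q2   q3 
   q2     q2   q4 
 * q3     q5   q6 
   q4     q5   q6 
   q5     q5   q7 
 * q6     q8   q9 
   q7     q8   q9 
   q8     q8  q10 
   q9    q11   q9 
   q10   q11   q9 
   q11   q11  q10 
(> = start, * = accepting)

start=q0 accept=q3,q6 q0-0->q0 q0-1->q1 q1-0->q2 q1-1->q3 q2-0->q2 q2-1->q4 q3-0->q5 q3-1->q6 q4-0->q5 q4-1->q6 q5-0->q5 q5-1->q7 q6-0->q8 q6-1->q9 q7-0->q8 q7-1->q9 q8-0->q8 q8-1->q10 q9-0->q11 q9-1->q9 q10-0->q11 q10-1->q9 q11-0->q11 q11-1->q10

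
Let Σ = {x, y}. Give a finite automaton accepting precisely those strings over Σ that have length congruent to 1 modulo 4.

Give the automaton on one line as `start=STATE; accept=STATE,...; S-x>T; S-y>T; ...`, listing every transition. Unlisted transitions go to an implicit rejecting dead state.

start=q0; accept=q1; q0-x>q1; q0-y>q1; q1-x>q2; q1-y>q2; q2-x>q3; q2-y>q3; q3-x>q0; q3-y>q0

Count input length modulo 4: every symbol advances one step around the cycle q0 → q1 → q2 → q3 → q0. Accept at q1.
With 4 states:
        x   y  
>  q0   q1  q1 
 * q1   q2  q2 
   q2   q3  q3 
   q3   q0  q0 
(> = start, * = accepting)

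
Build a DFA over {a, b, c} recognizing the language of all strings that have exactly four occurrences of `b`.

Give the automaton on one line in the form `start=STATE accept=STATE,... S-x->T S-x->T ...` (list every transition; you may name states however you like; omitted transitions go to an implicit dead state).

start=q0 accept=q4 q0-a->q0 q0-b->q1 q0-c->q0 q1-a->q1 q1-b->q2 q1-c->q1 q2-a->q2 q2-b->q3 q2-c->q2 q3-a->q3 q3-b->q4 q3-c->q3 q4-a->q4 q4-b->q5 q4-c->q4 q5-a->q5 q5-b->q5 q5-c->q5

Only the number of `b`s matters, and only up to 5. Make a chain q0 → q1 → q2 → q3 → q4 → q5 advanced by each `b` (with q5 absorbing); every other symbol self-loops. The accepting set is {q4}.
With 6 states:
        a   b   c  
>  q0   q0  q1  q0 
   q1   q1  q2  q1 
   q2   q2  q3  q2 
   q3   q3  q4  q3 
 * q4   q4  q5  q4 
   q5   q5  q5  q5 
(> = start, * = accepting)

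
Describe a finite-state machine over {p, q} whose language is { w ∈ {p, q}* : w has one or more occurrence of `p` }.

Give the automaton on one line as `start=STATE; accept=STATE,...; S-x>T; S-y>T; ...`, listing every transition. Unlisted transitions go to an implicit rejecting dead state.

start=s0; accept=s1,s2; s0-p>s1; s0-q>s0; s1-p>s2; s1-q>s1; s2-p>s2; s2-q>s2

Only the number of `p`s matters, and only up to 2. Make a chain s0 → s1 → s2 advanced by each `p` (with s2 absorbing); every other symbol self-loops. The accepting set is {s1, s2}.
        p   q  
>  s0   s1  s0 
 * s1   s2  s1 
 * s2   s2  s2 
(> = start, * = accepting)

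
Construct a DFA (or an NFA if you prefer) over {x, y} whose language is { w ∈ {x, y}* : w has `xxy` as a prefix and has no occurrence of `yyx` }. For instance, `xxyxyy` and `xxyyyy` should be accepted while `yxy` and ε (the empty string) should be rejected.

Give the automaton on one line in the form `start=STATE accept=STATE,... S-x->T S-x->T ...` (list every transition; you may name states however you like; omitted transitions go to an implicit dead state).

start=s0 accept=s4,s5,s6 s0-x->s1 s0-y->s2 s1-x->s3 s1-y->s2 s2-x->s2 s2-y->s2 s3-x->s2 s3-y->s4 s4-x->s5 s4-y->s6 s5-x->s5 s5-y->s4 s6-x->s2 s6-y->s6

Build one automaton per condition and run them in lockstep. The first has 5 states tracking whether the input so far still matches the prefix `xxy`; the second has 4 states tracking partial matches of the forbidden pattern `yyx`. A product state is a pair (one from each), accepting exactly when both do. Equivalent product states are then merged.
        x   y  
>  s0   s1  s2 
   s1   s3  s2 
   s2   s2  s2 
   s3   s2  s4 
 * s4   s5  s6 
 * s5   s5  s4 
 * s6   s2  s6 
(> = start, * = accepting)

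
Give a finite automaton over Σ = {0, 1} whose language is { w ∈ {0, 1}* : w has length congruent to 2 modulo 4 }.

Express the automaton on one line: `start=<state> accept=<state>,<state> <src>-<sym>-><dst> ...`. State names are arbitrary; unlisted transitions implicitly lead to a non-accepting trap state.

start=q0 accept=q2 q0-0->q1 q0-1->q1 q1-0->q2 q1-1->q2 q2-0->q3 q2-1->q3 q3-0->q0 q3-1->q0

Only the length mod 4 matters, so use a 4-cycle: from any state, every input symbol moves to the next state, wrapping q3 back to q0. Mark q2 accepting.
A 4-state machine:
        0   1  
>  q0   q1  q1 
   q1   q2  q2 
 * q2   q3  q3 
   q3   q0  q0 
(> = start, * = accepting)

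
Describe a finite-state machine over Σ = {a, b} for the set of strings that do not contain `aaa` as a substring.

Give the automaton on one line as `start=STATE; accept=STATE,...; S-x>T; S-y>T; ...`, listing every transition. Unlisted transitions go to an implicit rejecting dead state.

Track partial matches of the forbidden pattern `aaa`. State q3 is a dead state reached once `aaa` has occurred; every other state accepts. q0 means no part of `aaa` is currently matched.
        a   b  
>* q0   q1  q0 
 * q1   q2  q0 
 * q2   q3  q0 
   q3   q3  q3 
(> = start, * = accepting)

start=q0; accept=q0,q1,q2; q0-a>q1; q0-b>q0; q1-a>q2; q1-b>q0; q2-a>q3; q2-b>q0; q3-a>q3; q3-b>q3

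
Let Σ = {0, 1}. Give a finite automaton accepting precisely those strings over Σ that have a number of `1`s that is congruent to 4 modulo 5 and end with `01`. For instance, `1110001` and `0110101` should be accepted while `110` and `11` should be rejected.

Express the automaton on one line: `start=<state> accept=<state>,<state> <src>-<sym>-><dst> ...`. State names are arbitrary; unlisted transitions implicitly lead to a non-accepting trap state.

Handle the two conditions separately and then intersect. One (5 states) tracks the count of `1`s modulo 5; the other (3 states) tracks how much of the suffix `01` has currently been matched. Each combined state is a pair, one component from each; accept when both components accept.
A 15-state machine:
          0    1  
>  s0     s1   s2 
   s1     s1   s3 
   s2     s4   s5 
   s3     s4   s5 
   s4     s4   s6 
   s5     s7   s8 
   s6     s7   s8 
   s7     s7   s9 
   s8    s10  s11 
   s9    s10  s11 
   s10   s10  s12 
   s11   s13   s0 
 * s12   s13   s0 
   s13   s13  s14 
   s14    s1   s2 
(> = start, * = accepting)

start=s0 accept=s12 s0-0->s1 s0-1->s2 s1-0->s1 s1-1->s3 s2-0->s4 s2-1->s5 s3-0->s4 s3-1->s5 s4-0->s4 s4-1->s6 s5-0->s7 s5-1->s8 s6-0->s7 s6-1->s8 s7-0->s7 s7-1->s9 s8-0->s10 s8-1->s11 s9-0->s10 s9-1->s11 s10-0->s10 s10-1->s12 s11-0->s13 s11-1->s0 s12-0->s13 s12-1->s0 s13-0->s13 s13-1->s14 s14-0->s1 s14-1->s2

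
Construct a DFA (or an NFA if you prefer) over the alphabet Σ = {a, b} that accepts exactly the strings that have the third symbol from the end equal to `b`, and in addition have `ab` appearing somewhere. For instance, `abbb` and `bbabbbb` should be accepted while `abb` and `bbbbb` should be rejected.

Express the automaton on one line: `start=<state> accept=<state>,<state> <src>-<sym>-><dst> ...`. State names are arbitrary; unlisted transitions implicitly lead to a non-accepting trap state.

Build one automaton per condition and run them in lockstep. One (15 states) tracks the last 3 symbols read; the other (3 states) tracks whether and how much of `ab` has been seen. Each combined state is a pair, one component from each; accept when both components accept. After merging equivalent states the machine shrinks.
With 11 states:
          a    b  
>  q0     q1   q2 
   q1     q1   q3 
   q2     q4   q2 
   q3     q5   q6 
   q4     q1   q7 
   q5     q8   q7 
   q6     q9  q10 
 * q7     q5   q6 
 * q8     q1   q3 
 * q9     q8   q7 
 * q10    q9  q10 
(> = start, * = accepting)

start=q0 accept=q7,q8,q9,q10 q0-a->q1 q0-b->q2 q1-a->q1 q1-b->q3 q2-a->q4 q2-b->q2 q3-a->q5 q3-b->q6 q4-a->q1 q4-b->q7 q5-a->q8 q5-b->q7 q6-a->q9 q6-b->q10 q7-a->q5 q7-b->q6 q8-a->q1 q8-b->q3 q9-a->q8 q9-b->q7 q10-a->q9 q10-b->q10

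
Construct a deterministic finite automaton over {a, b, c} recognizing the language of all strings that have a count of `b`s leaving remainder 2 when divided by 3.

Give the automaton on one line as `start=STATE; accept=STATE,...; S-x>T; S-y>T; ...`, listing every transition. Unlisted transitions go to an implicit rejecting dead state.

The only thing that matters is how many `b`s have appeared, reduced mod 3. Use one state per residue: s0 for 0, …, s2 for 2. Reading `b` moves to the next residue; anything else stays put. s2 is accepting.
3 states suffice.
        a   b   c  
>  s0   s0  s1  s0 
   s1   s1  s2  s1 
 * s2   s2  s0  s2 
(> = start, * = accepting)

start=s0; accept=s2; s0-a>s0; s0-b>s1; s0-c>s0; s1-a>s1; s1-b>s2; s1-c>s1; s2-a>s2; s2-b>s0; s2-c>s2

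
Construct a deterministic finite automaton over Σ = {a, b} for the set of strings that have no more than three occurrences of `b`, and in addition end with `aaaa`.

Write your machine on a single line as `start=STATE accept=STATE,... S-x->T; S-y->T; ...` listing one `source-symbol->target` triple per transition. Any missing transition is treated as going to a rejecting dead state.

start=q0; accept=q10,q15,q18,q20; q0-a->q1; q0-b->q2; q1-a->q3; q1-b->q2; q2-a->q4; q2-b->q5; q3-a->q6; q3-b->q2; q4-a->q7; q4-b->q5; q5-a->q8; q5-b->q9; q6-a->q10; q6-b->q2; q7-a->q11; q7-b->q5; q8-a->q12; q8-b->q9; q9-a->q13; q9-b->q14; q10-a->q10; q10-b->q2; q11-a->q15; q11-b->q5; q12-a->q16; q12-b->q9; q13-a->q17; q13-b->q14; q14-a->q14; q14-b->q14; q15-a->q15; q15-b->q5; q16-a->q18; q16-b->q9; q17-a->q19; q17-b->q14; q18-a->q18; q18-b->q9; q19-a->q20; q19-b->q14; q20-a->q20; q20-b->q14

Run two small machines in parallel and take their product. One (5 states) tracks the count of `b`s, saturating at 4; the other (5 states) tracks how much of the suffix `aaaa` has currently been matched. Each combined state is a pair, one component from each; accept when both components accept. Minimizing collapses redundant product states.
With 21 states:
          a    b  
>  q0     q1   q2 
   q1     q3   q2 
   q2     q4   q5 
   q3     q6   q2 
   q4     q7   q5 
   q5     q8   q9 
   q6    q10   q2 
   q7    q11   q5 
   q8    q12   q9 
   q9    q13  q14 
 * q10   q10   q2 
   q11   q15   q5 
   q12   q16   q9 
   q13   q17  q14 
   q14   q14  q14 
 * q15   q15   q5 
   q16   q18   q9 
   q17   q19  q14 
 * q18   q18   q9 
   q19   q20  q14 
 * q20   q20  q14 
(> = start, * = accepting)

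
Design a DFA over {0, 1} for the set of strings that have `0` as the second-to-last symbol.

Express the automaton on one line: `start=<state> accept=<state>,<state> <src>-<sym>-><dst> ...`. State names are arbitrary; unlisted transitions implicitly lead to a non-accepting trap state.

A DFA must remember the last 2 symbols (since which symbol is second-to-last isn't known until the input ends). Use one state per possible window of the last ≤2 symbols; accept from those whose window starts with `0`.
A 7-state machine:
        0   1  
>  S0   S1  S2 
   S1   S3  S4 
   S2   S5  S6 
 * S3   S3  S4 
 * S4   S5  S6 
   S5   S3  S4 
   S6   S5  S6 
(> = start, * = accepting)

start=S0 accept=S3,S4 S0-0->S1 S0-1->S2 S1-0->S3 S1-1->S4 S2-0->S5 S2-1->S6 S3-0->S3 S3-1->S4 S4-0->S5 S4-1->S6 S5-0->S3 S5-1->S4 S6-0->S5 S6-1->S6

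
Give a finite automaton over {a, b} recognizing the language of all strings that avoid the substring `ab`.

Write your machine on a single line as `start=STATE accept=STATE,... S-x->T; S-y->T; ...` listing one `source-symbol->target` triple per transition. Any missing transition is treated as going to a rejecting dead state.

This is the complement of 'contains `ab`'. Use the same substring-matching states — q0 through q2 holding how much of `ab` has just been matched — but flip the accepting set: everything except the trap q2 accepts.
        a   b  
>* q0   q1  q0 
 * q1   q1  q2 
   q2   q2  q2 
(> = start, * = accepting)

start=q0; accept=q0,q1; q0-a->q1; q0-b->q0; q1-a->q1; q1-b->q2; q2-a->q2; q2-b->q2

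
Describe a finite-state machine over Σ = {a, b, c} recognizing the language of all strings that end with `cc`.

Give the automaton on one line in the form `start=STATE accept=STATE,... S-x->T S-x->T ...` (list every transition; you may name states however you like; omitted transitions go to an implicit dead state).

Remember how much of `cc` the current input suffix matches. State q0 means no match yet; q1 means the last symbol is `c`; q2 means the last 2 symbols are `cc`. Only q2 accepts. On a mismatch, fall back to the longest proper suffix that is still a prefix of `cc`.
        a   b   c  
>  q0   q0  q0  q1 
   q1   q0  q0  q2 
 * q2   q0  q0  q2 
(> = start, * = accepting)

start=q0 accept=q2 q0-a->q0 q0-b->q0 q0-c->q1 q1-a->q0 q1-b->q0 q1-c->q2 q2-a->q0 q2-b->q0 q2-c->q2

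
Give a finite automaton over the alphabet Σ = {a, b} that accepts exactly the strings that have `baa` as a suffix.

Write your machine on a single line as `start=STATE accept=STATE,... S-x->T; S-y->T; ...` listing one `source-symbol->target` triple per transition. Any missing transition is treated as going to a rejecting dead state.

start=q0; accept=q3; q0-a->q0; q0-b->q1; q1-a->q2; q1-b->q1; q2-a->q3; q2-b->q1; q3-a->q0; q3-b->q1

Remember how much of `baa` the current input suffix matches. State q0 means no match yet; q1 means the last symbol is `b`; q2 means the last 2 symbols are `ba`; q3 means the last 3 symbols are `baa`. Only q3 accepts. On a mismatch, fall back to the longest proper suffix that is still a prefix of `baa`.
With 4 states:
        a   b  
>  q0   q0  q1 
   q1   q2  q1 
   q2   q3  q1 
 * q3   q0  q1 
(> = start, * = accepting)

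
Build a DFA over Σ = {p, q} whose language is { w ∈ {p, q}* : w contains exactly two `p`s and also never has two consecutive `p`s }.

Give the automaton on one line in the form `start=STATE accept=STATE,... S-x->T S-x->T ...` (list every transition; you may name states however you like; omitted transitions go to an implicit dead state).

Run two small machines in parallel and take their product. The first has 4 states tracking the count of `p`s, saturating at 3; the second has 3 states tracking partial matches of the forbidden pattern `pp`. A product state is a pair (one from each), accepting exactly when both do. After merging equivalent states the machine shrinks.
With 5 states:
        p   q  
>  s0   s1  s0 
   s1   s2  s3 
   s2   s2  s2 
   s3   s4  s3 
 * s4   s2  s4 
(> = start, * = accepting)

start=s0 accept=s4 s0-p->s1 s0-q->s0 s1-p->s2 s1-q->s3 s2-p->s2 s2-q->s2 s3-p->s4 s3-q->s3 s4-p->s2 s4-q->s4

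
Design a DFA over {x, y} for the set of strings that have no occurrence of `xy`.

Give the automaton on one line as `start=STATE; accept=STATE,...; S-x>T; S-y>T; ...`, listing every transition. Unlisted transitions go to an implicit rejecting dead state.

start=A; accept=A,B; A-x>B; A-y>A; B-x>B; B-y>C; C-x>C; C-y>C

This is the complement of 'contains `xy`'. Use the same substring-matching states — A through C holding how much of `xy` has just been matched — but flip the accepting set: everything except the trap C accepts.
A 3-state machine:
       x  y 
>* A   B  A 
 * B   B  C 
   C   C  C 
(> = start, * = accepting)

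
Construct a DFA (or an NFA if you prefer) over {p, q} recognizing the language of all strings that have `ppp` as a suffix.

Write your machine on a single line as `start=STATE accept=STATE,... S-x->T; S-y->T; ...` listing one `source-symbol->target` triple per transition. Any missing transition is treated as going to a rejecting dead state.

start=S0; accept=S3; S0-p->S1; S0-q->S0; S1-p->S2; S1-q->S0; S2-p->S3; S2-q->S0; S3-p->S3; S3-q->S0

Remember how much of `ppp` the current input suffix matches. State S0 means no match yet; S1 means the last symbol is `p`; S2 means the last 2 symbols are `pp`; S3 means the last 3 symbols are `ppp`. Only S3 accepts. On a mismatch, fall back to the longest proper suffix that is still a prefix of `ppp`.
With 4 states:
        p   q  
>  S0   S1  S0 
   S1   S2  S0 
   S2   S3  S0 
 * S3   S3  S0 
(> = start, * = accepting)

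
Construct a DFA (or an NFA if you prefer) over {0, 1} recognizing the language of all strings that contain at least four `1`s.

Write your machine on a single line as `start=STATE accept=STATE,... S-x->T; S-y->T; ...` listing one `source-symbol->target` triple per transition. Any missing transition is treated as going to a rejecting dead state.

start=S0; accept=S4,S5; S0-0->S0; S0-1->S1; S1-0->S1; S1-1->S2; S2-0->S2; S2-1->S3; S3-0->S3; S3-1->S4; S4-0->S4; S4-1->S5; S5-0->S5; S5-1->S5

Only the number of `1`s matters, and only up to 5. Make a chain S0 → S1 → S2 → S3 → S4 → S5 advanced by each `1` (with S5 absorbing); every other symbol self-loops. The accepting set is {S4, S5}.
        0   1  
>  S0   S0  S1 
   S1   S1  S2 
   S2   S2  S3 
   S3   S3  S4 
 * S4   S4  S5 
 * S5   S5  S5 
(> = start, * = accepting)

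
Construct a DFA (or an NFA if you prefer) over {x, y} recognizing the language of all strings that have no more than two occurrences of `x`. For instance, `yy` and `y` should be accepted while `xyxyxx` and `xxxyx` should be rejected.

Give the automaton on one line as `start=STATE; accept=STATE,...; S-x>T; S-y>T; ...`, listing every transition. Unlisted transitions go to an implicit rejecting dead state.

start=s0; accept=s0,s1,s2; s0-x>s1; s0-y>s0; s1-x>s2; s1-y>s1; s2-x>s3; s2-y>s2; s3-x>s3; s3-y>s3

Count `x`s, saturating at 3: states s0 through s2 mean 0 through 2 `x`s seen; s3 means more than 2. Each `x` increments (capped at s3); other symbols loop. Accept from {s0, s1, s2}.
4 states suffice.
        x   y  
>* s0   s1  s0 
 * s1   s2  s1 
 * s2   s3  s2 
   s3   s3  s3 
(> = start, * = accepting)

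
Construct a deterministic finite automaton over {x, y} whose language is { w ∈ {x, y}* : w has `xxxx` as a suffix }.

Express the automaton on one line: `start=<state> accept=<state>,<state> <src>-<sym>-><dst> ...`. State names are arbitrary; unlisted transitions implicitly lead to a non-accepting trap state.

start=q0 accept=q4 q0-x->q1 q0-y->q0 q1-x->q2 q1-y->q0 q2-x->q3 q2-y->q0 q3-x->q4 q3-y->q0 q4-x->q4 q4-y->q0

Let each state record the length of the longest suffix of the input read so far that is also a prefix of `xxxx`. q1 means the last symbol is `x`; q2 means the last 2 symbols are `xx`; q3 means the last 3 symbols are `xxx`; q4 means the last 4 symbols are `xxxx`. Accept only at q4, where the string currently ends in `xxxx`.
        x   y  
>  q0   q1  q0 
   q1   q2  q0 
   q2   q3  q0 
   q3   q4  q0 
 * q4   q4  q0 
(> = start, * = accepting)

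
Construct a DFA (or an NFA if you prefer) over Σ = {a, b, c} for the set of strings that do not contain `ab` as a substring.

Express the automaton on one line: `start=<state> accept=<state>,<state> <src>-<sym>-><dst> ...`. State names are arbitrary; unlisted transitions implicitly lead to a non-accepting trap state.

start=S0 accept=S0,S1 S0-a->S1 S0-b->S0 S0-c->S0 S1-a->S1 S1-b->S2 S1-c->S0 S2-a->S2 S2-b->S2 S2-c->S2

Track partial matches of the forbidden pattern `ab`. State S2 is a dead state reached once `ab` has occurred; every other state accepts. S0 means no part of `ab` is currently matched.
        a   b   c  
>* S0   S1  S0  S0 
 * S1   S1  S2  S0 
   S2   S2  S2  S2 
(> = start, * = accepting)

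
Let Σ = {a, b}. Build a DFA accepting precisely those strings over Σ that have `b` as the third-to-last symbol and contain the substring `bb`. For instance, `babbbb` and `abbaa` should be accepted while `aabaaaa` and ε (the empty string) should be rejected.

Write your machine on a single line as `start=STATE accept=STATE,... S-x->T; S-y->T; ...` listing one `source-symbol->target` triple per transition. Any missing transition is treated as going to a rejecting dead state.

start=q0; accept=q13,q14,q15,q16; q0-a->q1; q0-b->q2; q1-a->q3; q1-b->q4; q2-a->q5; q2-b->q6; q3-a->q7; q3-b->q8; q4-a->q9; q4-b->q10; q5-a->q11; q5-b->q12; q6-a->q13; q6-b->q14; q7-a->q7; q7-b->q8; q8-a->q9; q8-b->q10; q9-a->q11; q9-b->q12; q10-a->q13; q10-b->q14; q11-a->q7; q11-b->q8; q12-a->q9; q12-b->q10; q13-a->q15; q13-b->q16; q14-a->q13; q14-b->q14; q15-a->q17; q15-b->q18; q16-a->q19; q16-b->q10; q17-a->q17; q17-b->q18; q18-a->q19; q18-b->q10; q19-a->q15; q19-b->q16

Run two small machines in parallel and take their product. One (15 states) tracks the last 3 symbols read; the other (3 states) tracks whether and how much of `bb` has been seen. Each combined state is a pair, one component from each; accept when both components accept.
          a    b  
>  q0     q1   q2 
   q1     q3   q4 
   q2     q5   q6 
   q3     q7   q8 
   q4     q9  q10 
   q5    q11  q12 
   q6    q13  q14 
   q7     q7   q8 
   q8     q9  q10 
   q9    q11  q12 
   q10   q13  q14 
   q11    q7   q8 
   q12    q9  q10 
 * q13   q15  q16 
 * q14   q13  q14 
 * q15   q17  q18 
 * q16   q19  q10 
   q17   q17  q18 
   q18   q19  q10 
   q19   q15  q16 
(> = start, * = accepting)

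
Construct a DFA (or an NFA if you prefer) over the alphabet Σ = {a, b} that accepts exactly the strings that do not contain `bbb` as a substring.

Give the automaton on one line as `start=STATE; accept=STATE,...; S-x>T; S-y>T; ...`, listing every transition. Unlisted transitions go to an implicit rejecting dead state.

Track partial matches of the forbidden pattern `bbb`. State S3 is a dead state reached once `bbb` has occurred; every other state accepts. S0 means no part of `bbb` is currently matched.
        a   b  
>* S0   S0  S1 
 * S1   S0  S2 
 * S2   S0  S3 
   S3   S3  S3 
(> = start, * = accepting)

start=S0; accept=S0,S1,S2; S0-a>S0; S0-b>S1; S1-a>S0; S1-b>S2; S2-a>S0; S2-b>S3; S3-a>S3; S3-b>S3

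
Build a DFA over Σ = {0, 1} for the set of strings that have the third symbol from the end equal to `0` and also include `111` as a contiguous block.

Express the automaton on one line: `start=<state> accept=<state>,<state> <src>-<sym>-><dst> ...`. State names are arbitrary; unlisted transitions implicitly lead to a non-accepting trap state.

Run two small machines in parallel and take their product. One (15 states) tracks the last 3 symbols read; the other (4 states) tracks whether and how much of `111` has been seen. Each combined state is a pair, one component from each; accept when both components accept. After merging equivalent states the machine shrinks.
11 states suffice.
          0    1  
>  q0     q0   q1 
   q1     q0   q2 
   q2     q0   q3 
   q3     q4   q3 
   q4     q5   q6 
   q5     q7   q8 
   q6     q9  q10 
 * q7     q7   q8 
 * q8     q9  q10 
 * q9     q5   q6 
 * q10    q4   q3 
(> = start, * = accepting)

start=q0 accept=q7,q8,q9,q10 q0-0->q0 q0-1->q1 q1-0->q0 q1-1->q2 q2-0->q0 q2-1->q3 q3-0->q4 q3-1->q3 q4-0->q5 q4-1->q6 q5-0->q7 q5-1->q8 q6-0->q9 q6-1->q10 q7-0->q7 q7-1->q8 q8-0->q9 q8-1->q10 q9-0->q5 q9-1->q6 q10-0->q4 q10-1->q3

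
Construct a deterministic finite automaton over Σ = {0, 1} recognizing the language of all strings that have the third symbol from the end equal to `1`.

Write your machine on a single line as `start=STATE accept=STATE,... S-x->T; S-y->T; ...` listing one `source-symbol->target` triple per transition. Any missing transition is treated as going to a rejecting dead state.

Because acceptance depends on a position counted from the end, the machine has to buffer the most recent 3 symbols. Make each state the string of the last up-to-3 symbols read; on input `x` shift the window left and append `x`. Accept when the buffered window has length 3 and begins with `1`.
          0    1  
>  S0     S1   S2 
   S1     S3   S4 
   S2     S5   S6 
   S3     S7   S8 
   S4     S9  S10 
   S5    S11  S12 
   S6    S13  S14 
   S7     S7   S8 
   S8     S9  S10 
   S9    S11  S12 
   S10   S13  S14 
 * S11    S7   S8 
 * S12    S9  S10 
 * S13   S11  S12 
 * S14   S13  S14 
(> = start, * = accepting)

start=S0; accept=S11,S12,S13,S14; S0-0->S1; S0-1->S2; S1-0->S3; S1-1->S4; S2-0->S5; S2-1->S6; S3-0->S7; S3-1->S8; S4-0->S9; S4-1->S10; S5-0->S11; S5-1->S12; S6-0->S13; S6-1->S14; S7-0->S7; S7-1->S8; S8-0->S9; S8-1->S10; S9-0->S11; S9-1->S12; S10-0->S13; S10-1->S14; S11-0->S7; S11-1->S8; S12-0->S9; S12-1->S10; S13-0->S11; S13-1->S12; S14-0->S13; S14-1->S14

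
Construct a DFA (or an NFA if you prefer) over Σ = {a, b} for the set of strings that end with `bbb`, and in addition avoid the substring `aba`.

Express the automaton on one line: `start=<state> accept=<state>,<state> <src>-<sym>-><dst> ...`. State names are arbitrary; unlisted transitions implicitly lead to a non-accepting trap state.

start=q0 accept=q6 q0-a->q1 q0-b->q2 q1-a->q1 q1-b->q3 q2-a->q1 q2-b->q4 q3-a->q5 q3-b->q4 q4-a->q1 q4-b->q6 q5-a->q5 q5-b->q7 q6-a->q1 q6-b->q6 q7-a->q5 q7-b->q8 q8-a->q5 q8-b->q9 q9-a->q5 q9-b->q9

Run two small machines in parallel and take their product. The first has 4 states tracking how much of the suffix `bbb` has currently been matched; the second has 4 states tracking partial matches of the forbidden pattern `aba`. A product state is a pair (one from each), accepting exactly when both do.
        a   b  
>  q0   q1  q2 
   q1   q1  q3 
   q2   q1  q4 
   q3   q5  q4 
   q4   q1  q6 
   q5   q5  q7 
 * q6   q1  q6 
   q7   q5  q8 
   q8   q5  q9 
   q9   q5  q9 
(> = start, * = accepting)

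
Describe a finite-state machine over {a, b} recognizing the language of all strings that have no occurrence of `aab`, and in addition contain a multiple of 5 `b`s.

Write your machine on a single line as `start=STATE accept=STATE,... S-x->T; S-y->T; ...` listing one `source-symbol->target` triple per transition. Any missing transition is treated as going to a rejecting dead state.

start=S0; accept=S0,S1,S3; S0-a->S1; S0-b->S2; S1-a->S3; S1-b->S2; S2-a->S4; S2-b->S5; S3-a->S3; S3-b->S6; S4-a->S7; S4-b->S5; S5-a->S8; S5-b->S9; S6-a->S6; S6-b->S10; S7-a->S7; S7-b->S10; S8-a->S11; S8-b->S9; S9-a->S12; S9-b->S13; S10-a->S10; S10-b->S14; S11-a->S11; S11-b->S14; S12-a->S15; S12-b->S13; S13-a->S16; S13-b->S0; S14-a->S14; S14-b->S17; S15-a->S15; S15-b->S17; S16-a->S18; S16-b->S0; S17-a->S17; S17-b->S19; S18-a->S18; S18-b->S19; S19-a->S19; S19-b->S6

Handle the two conditions separately and then intersect. One (4 states) tracks partial matches of the forbidden pattern `aab`; the other (5 states) tracks the count of `b`s modulo 5. Each combined state is a pair, one component from each; accept when both components accept.
20 states suffice.
          a    b  
>* S0     S1   S2 
 * S1     S3   S2 
   S2     S4   S5 
 * S3     S3   S6 
   S4     S7   S5 
   S5     S8   S9 
   S6     S6  S10 
   S7     S7  S10 
   S8    S11   S9 
   S9    S12  S13 
   S10   S10  S14 
   S11   S11  S14 
   S12   S15  S13 
   S13   S16   S0 
   S14   S14  S17 
   S15   S15  S17 
   S16   S18   S0 
   S17   S17  S19 
   S18   S18  S19 
   S19   S19   S6 
(> = start, * = accepting)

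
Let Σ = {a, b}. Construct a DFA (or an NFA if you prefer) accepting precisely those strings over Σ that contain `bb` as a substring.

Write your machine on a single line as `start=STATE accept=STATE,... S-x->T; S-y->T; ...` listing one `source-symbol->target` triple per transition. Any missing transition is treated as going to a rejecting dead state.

start=q0; accept=q2; q0-a->q0; q0-b->q1; q1-a->q0; q1-b->q2; q2-a->q2; q2-b->q2

States q0..q1 record the length of the longest prefix of `bb` that matches the current input suffix. Reaching q2 means `bb` has been seen, and we stay there forever. Accept from q2.
        a   b  
>  q0   q0  q1 
   q1   q0  q2 
 * q2   q2  q2 
(> = start, * = accepting)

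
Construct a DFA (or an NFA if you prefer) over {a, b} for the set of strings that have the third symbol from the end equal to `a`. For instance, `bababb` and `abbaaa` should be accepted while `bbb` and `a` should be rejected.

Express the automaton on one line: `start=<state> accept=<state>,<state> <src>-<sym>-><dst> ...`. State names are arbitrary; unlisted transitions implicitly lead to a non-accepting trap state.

A DFA must remember the last 3 symbols (since which symbol is third-to-last isn't known until the input ends). Use one state per possible window of the last ≤3 symbols; accept from those whose window starts with `a`.
15 states suffice.
          a    b  
>  S0     S1   S2 
   S1     S3   S4 
   S2     S5   S6 
   S3     S7   S8 
   S4     S9  S10 
   S5    S11  S12 
   S6    S13  S14 
 * S7     S7   S8 
 * S8     S9  S10 
 * S9    S11  S12 
 * S10   S13  S14 
   S11    S7   S8 
   S12    S9  S10 
   S13   S11  S12 
   S14   S13  S14 
(> = start, * = accepting)

start=S0 accept=S7,S8,S9,S10 S0-a->S1 S0-b->S2 S1-a->S3 S1-b->S4 S2-a->S5 S2-b->S6 S3-a->S7 S3-b->S8 S4-a->S9 S4-b->S10 S5-a->S11 S5-b->S12 S6-a->S13 S6-b->S14 S7-a->S7 S7-b->S8 S8-a->S9 S8-b->S10 S9-a->S11 S9-b->S12 S10-a->S13 S10-b->S14 S11-a->S7 S11-b->S8 S12-a->S9 S12-b->S10 S13-a->S11 S13-b->S12 S14-a->S13 S14-b->S14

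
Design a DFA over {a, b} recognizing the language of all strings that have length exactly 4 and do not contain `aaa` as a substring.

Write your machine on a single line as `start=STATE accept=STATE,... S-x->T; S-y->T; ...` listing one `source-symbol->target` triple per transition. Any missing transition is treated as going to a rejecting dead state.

start=q0; accept=q9; q0-a->q1; q0-b->q2; q1-a->q3; q1-b->q4; q2-a->q5; q2-b->q4; q3-a->q6; q3-b->q7; q4-a->q7; q4-b->q7; q5-a->q8; q5-b->q7; q6-a->q6; q6-b->q6; q7-a->q9; q7-b->q9; q8-a->q6; q8-b->q9; q9-a->q6; q9-b->q6

Run two small machines in parallel and take their product. The first has 6 states tracking the input length, saturating at 5; the second has 4 states tracking partial matches of the forbidden pattern `aaa`. A product state is a pair (one from each), accepting exactly when both do. Equivalent product states are then merged.
A 10-state machine:
        a   b  
>  q0   q1  q2 
   q1   q3  q4 
   q2   q5  q4 
   q3   q6  q7 
   q4   q7  q7 
   q5   q8  q7 
   q6   q6  q6 
   q7   q9  q9 
   q8   q6  q9 
 * q9   q6  q6 
(> = start, * = accepting)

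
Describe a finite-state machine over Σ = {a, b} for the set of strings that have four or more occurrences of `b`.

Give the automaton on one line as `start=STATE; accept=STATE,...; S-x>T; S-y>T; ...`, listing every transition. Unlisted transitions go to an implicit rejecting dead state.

Only the number of `b`s matters, and only up to 5. Make a chain q0 → q1 → q2 → q3 → q4 → q5 advanced by each `b` (with q5 absorbing); every other symbol self-loops. The accepting set is {q4, q5}.
        a   b  
>  q0   q0  q1 
   q1   q1  q2 
   q2   q2  q3 
   q3   q3  q4 
 * q4   q4  q5 
 * q5   q5  q5 
(> = start, * = accepting)

start=q0; accept=q4,q5; q0-a>q0; q0-b>q1; q1-a>q1; q1-b>q2; q2-a>q2; q2-b>q3; q3-a>q3; q3-b>q4; q4-a>q4; q4-b>q5; q5-a>q5; q5-b>q5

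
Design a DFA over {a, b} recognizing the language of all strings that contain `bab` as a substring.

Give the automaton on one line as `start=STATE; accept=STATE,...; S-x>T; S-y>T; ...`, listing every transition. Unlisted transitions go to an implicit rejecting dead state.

Track how much of `bab` has been matched so far: state S0 is no progress, S3 is the absorbing accept state reached once `bab` has occurred. Intermediate states record partial matches; on a mismatch, fall back to the longest reusable overlap.
A 4-state machine:
        a   b  
>  S0   S0  S1 
   S1   S2  S1 
   S2   S0  S3 
 * S3   S3  S3 
(> = start, * = accepting)

start=S0; accept=S3; S0-a>S0; S0-b>S1; S1-a>S2; S1-b>S1; S2-a>S0; S2-b>S3; S3-a>S3; S3-b>S3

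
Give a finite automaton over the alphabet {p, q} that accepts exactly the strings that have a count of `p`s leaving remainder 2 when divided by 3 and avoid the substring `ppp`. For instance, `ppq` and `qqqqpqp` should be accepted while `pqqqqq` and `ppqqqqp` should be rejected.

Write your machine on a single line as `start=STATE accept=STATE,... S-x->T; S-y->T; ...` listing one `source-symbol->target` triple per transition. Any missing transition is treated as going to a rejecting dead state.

Handle the two conditions separately and then intersect. The first has 3 states tracking the count of `p`s modulo 3; the second has 4 states tracking partial matches of the forbidden pattern `ppp`. A product state is a pair (one from each), accepting exactly when both do.
          p    q  
>  S0     S1   S0 
   S1     S2   S3 
 * S2     S4   S5 
   S3     S6   S3 
   S4     S7   S4 
 * S5     S8   S5 
 * S6     S9   S5 
   S7    S10   S7 
   S8    S11   S0 
   S9     S7   S0 
   S10    S4  S10 
   S11   S10   S3 
(> = start, * = accepting)

start=S0; accept=S2,S5,S6; S0-p->S1; S0-q->S0; S1-p->S2; S1-q->S3; S2-p->S4; S2-q->S5; S3-p->S6; S3-q->S3; S4-p->S7; S4-q->S4; S5-p->S8; S5-q->S5; S6-p->S9; S6-q->S5; S7-p->S10; S7-q->S7; S8-p->S11; S8-q->S0; S9-p->S7; S9-q->S0; S10-p->S4; S10-q->S10; S11-p->S10; S11-q->S3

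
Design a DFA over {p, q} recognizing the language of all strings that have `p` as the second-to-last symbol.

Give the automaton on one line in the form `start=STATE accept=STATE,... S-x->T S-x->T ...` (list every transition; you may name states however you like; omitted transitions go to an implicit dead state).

start=S0 accept=S3,S4 S0-p->S1 S0-q->S2 S1-p->S3 S1-q->S4 S2-p->S5 S2-q->S6 S3-p->S3 S3-q->S4 S4-p->S5 S4-q->S6 S5-p->S3 S5-q->S4 S6-p->S5 S6-q->S6

A DFA must remember the last 2 symbols (since which symbol is second-to-last isn't known until the input ends). Use one state per possible window of the last ≤2 symbols; accept from those whose window starts with `p`.
With 7 states:
        p   q  
>  S0   S1  S2 
   S1   S3  S4 
   S2   S5  S6 
 * S3   S3  S4 
 * S4   S5  S6 
   S5   S3  S4 
   S6   S5  S6 
(> = start, * = accepting)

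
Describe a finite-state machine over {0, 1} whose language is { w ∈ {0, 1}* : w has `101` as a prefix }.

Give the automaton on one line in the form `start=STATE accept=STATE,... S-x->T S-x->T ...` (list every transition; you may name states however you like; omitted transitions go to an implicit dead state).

start=s0 accept=s3 s0-0->s4 s0-1->s1 s1-0->s2 s1-1->s4 s2-0->s4 s2-1->s3 s3-0->s3 s3-1->s3 s4-0->s4 s4-1->s4

Check the first 3 symbols one by one: s0 through s2 record how many have matched `101` so far; any wrong symbol goes to the dead state s4. After all 3 match we enter the accepting sink s3.
5 states suffice.
        0   1  
>  s0   s4  s1 
   s1   s2  s4 
   s2   s4  s3 
 * s3   s3  s3 
   s4   s4  s4 
(> = start, * = accepting)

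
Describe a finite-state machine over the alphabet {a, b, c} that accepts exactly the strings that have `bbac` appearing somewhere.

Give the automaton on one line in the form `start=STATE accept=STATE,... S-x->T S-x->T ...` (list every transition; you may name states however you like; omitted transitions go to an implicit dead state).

start=S0 accept=S4 S0-a->S0 S0-b->S1 S0-c->S0 S1-a->S0 S1-b->S2 S1-c->S0 S2-a->S3 S2-b->S2 S2-c->S0 S3-a->S0 S3-b->S1 S3-c->S4 S4-a->S4 S4-b->S4 S4-c->S4

Track how much of `bbac` has been matched so far: state S0 is no progress, S4 is the absorbing accept state reached once `bbac` has occurred. Intermediate states record partial matches; on a mismatch, fall back to the longest reusable overlap.
        a   b   c  
>  S0   S0  S1  S0 
   S1   S0  S2  S0 
   S2   S3  S2  S0 
   S3   S0  S1  S4 
 * S4   S4  S4  S4 
(> = start, * = accepting)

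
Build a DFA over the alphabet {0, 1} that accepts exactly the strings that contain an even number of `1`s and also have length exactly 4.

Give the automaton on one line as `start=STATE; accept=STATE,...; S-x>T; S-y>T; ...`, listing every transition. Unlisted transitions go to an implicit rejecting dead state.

Run two small machines in parallel and take their product. The first has 2 states tracking the count of `1`s modulo 2; the second has 6 states tracking the input length, saturating at 5. A product state is a pair (one from each), accepting exactly when both do. Equivalent product states are then merged.
        0   1  
>  q0   q1  q2 
   q1   q3  q4 
   q2   q4  q3 
   q3   q5  q6 
   q4   q6  q5 
   q5   q7  q8 
   q6   q8  q7 
 * q7   q8  q8 
   q8   q8  q8 
(> = start, * = accepting)

start=q0; accept=q7; q0-0>q1; q0-1>q2; q1-0>q3; q1-1>q4; q2-0>q4; q2-1>q3; q3-0>q5; q3-1>q6; q4-0>q6; q4-1>q5; q5-0>q7; q5-1>q8; q6-0>q8; q6-1>q7; q7-0>q8; q7-1>q8; q8-0>q8; q8-1>q8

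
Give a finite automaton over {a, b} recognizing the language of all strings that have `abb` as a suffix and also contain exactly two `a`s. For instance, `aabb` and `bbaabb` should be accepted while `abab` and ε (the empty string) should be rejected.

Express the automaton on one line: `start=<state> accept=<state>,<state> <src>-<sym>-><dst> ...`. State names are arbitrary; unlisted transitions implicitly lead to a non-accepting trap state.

start=s0 accept=s5 s0-a->s1 s0-b->s0 s1-a->s2 s1-b->s1 s2-a->s3 s2-b->s4 s3-a->s3 s3-b->s3 s4-a->s3 s4-b->s5 s5-a->s3 s5-b->s3

Run two small machines in parallel and take their product. The first has 4 states tracking how much of the suffix `abb` has currently been matched; the second has 4 states tracking the count of `a`s, saturating at 3. A product state is a pair (one from each), accepting exactly when both do. Minimizing collapses redundant product states.
With 6 states:
        a   b  
>  s0   s1  s0 
   s1   s2  s1 
   s2   s3  s4 
   s3   s3  s3 
   s4   s3  s5 
 * s5   s3  s3 
(> = start, * = accepting)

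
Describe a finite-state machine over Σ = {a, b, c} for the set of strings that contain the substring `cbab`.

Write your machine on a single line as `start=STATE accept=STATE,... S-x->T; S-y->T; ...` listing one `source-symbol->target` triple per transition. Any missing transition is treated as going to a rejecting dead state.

start=q0; accept=q4; q0-a->q0; q0-b->q0; q0-c->q1; q1-a->q0; q1-b->q2; q1-c->q1; q2-a->q3; q2-b->q0; q2-c->q1; q3-a->q0; q3-b->q4; q3-c->q1; q4-a->q4; q4-b->q4; q4-c->q4

States q0..q3 record the length of the longest prefix of `cbab` that matches the current input suffix. Reaching q4 means `cbab` has been seen, and we stay there forever. Accept from q4.
5 states suffice.
        a   b   c  
>  q0   q0  q0  q1 
   q1   q0  q2  q1 
   q2   q3  q0  q1 
   q3   q0  q4  q1 
 * q4   q4  q4  q4 
(> = start, * = accepting)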